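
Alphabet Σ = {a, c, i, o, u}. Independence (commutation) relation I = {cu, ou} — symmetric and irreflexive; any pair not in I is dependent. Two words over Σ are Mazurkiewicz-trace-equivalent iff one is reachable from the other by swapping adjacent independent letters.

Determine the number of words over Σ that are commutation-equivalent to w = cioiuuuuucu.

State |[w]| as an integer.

7

#0=c has no predecessor
#1=i depends on [0:c]
#2=o depends on [1:i]
#3=i depends on [2:o]
#4=u depends on [3:i]
#5=u depends on [4:u]
#6=u depends on [5:u]
#7=u depends on [6:u]
#8=u depends on [7:u]
#9=c depends on [3:i]
#10=u depends on [8:u]
sources: [0:c]
N(rest) = Σ N(rest − s) over sources s of rest; N(one piece) = 1:
  size 1 → [9]=1  [10]=1
  size 2 → [8,10]=1  [9,10]=2
  size 3 → [7,8,10]=1  [8,9,10]=3
  size 4 → [6,7,8,10]=1  [7,8,9,10]=4
  size 5 → [5,6,7,8,10]=1  [6,7,8,9,10]=5
  size 6 → [4,5,6,7,8,10]=1  [5,6,7,8,9,10]=6
  size 7 → [4,5,6,7,8,9,10]=7
  size 8 → [3,4,5,6,7,8,9,10]=7
  size 9 → [2,3,4,5,6,7,8,9,10]=7
  first=0(c) contributes 7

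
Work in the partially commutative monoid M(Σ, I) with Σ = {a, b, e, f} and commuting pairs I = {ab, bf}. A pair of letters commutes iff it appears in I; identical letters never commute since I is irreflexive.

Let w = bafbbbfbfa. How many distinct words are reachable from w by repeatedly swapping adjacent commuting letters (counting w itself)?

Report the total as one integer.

0(b) covers ∅
1(a) covers ∅
2(f) covers 1:a
3(b) covers 0:b
4(b) covers 3:b
5(b) covers 4:b
6(f) covers 2:f
7(b) covers 5:b
8(f) covers 6:f
9(a) covers 8:f
floor of heap: 0:b, 1:a
completions by unplaced set U, small U first (add the entries for U minus each lowest piece of U):
  |U|=1: {7}:1  {9}:1
  |U|=2: {5,7}:1  {7,9}:2  {8,9}:1
  |U|=3: {4,5,7}:1  {5,7,9}:3  {6,8,9}:1  {7,8,9}:3
  |U|=4: {2,6,8,9}:1  {3,4,5,7}:1  {4,5,7,9}:4  {5,7,8,9}:6  {6,7,8,9}:4
  |U|=5: {0,3,4,5,7}:1  {1,2,6,8,9}:1  {2,6,7,8,9}:5  {3,4,5,7,9}:5  {4,5,7,8,9}:10  {5,6,7,8,9}:10
  |U|=6: {0,3,4,5,7,9}:6  {1,2,6,7,8,9}:6  {2,5,6,7,8,9}:15  {3,4,5,7,8,9}:15  {4,5,6,7,8,9}:20
  |U|=7: {0,3,4,5,7,8,9}:21  {1,2,5,6,7,8,9}:21  {2,4,5,6,7,8,9}:35  {3,4,5,6,7,8,9}:35
  |U|=8: {0,3,4,5,6,7,8,9}:56  {1,2,4,5,6,7,8,9}:56  {2,3,4,5,6,7,8,9}:70
  start at 0(b): 126
  start at 1(a): 126
sum over floor = 252

252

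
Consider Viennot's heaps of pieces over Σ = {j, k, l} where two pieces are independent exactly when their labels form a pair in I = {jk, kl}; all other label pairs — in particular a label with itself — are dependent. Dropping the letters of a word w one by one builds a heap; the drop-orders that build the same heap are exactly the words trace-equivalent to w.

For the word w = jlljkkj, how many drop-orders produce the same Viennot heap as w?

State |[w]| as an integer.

0(j) covers ∅
1(l) covers 0:j
2(l) covers 1:l
3(j) covers 2:l
4(k) covers ∅
5(k) covers 4:k
6(j) covers 3:j
floor of heap: 0:j, 4:k
completions by unplaced set U, small U first (add the entries for U minus each lowest piece of U):
  |U|=1: {5}:1  {6}:1
  |U|=2: {3,6}:1  {4,5}:1  {5,6}:2
  |U|=3: {2,3,6}:1  {3,5,6}:3  {4,5,6}:3
  |U|=4: {1,2,3,6}:1  {2,3,5,6}:4  {3,4,5,6}:6
  |U|=5: {0,1,2,3,6}:1  {1,2,3,5,6}:5  {2,3,4,5,6}:10
  start at 0(j): 15
  start at 4(k): 6
sum over floor = 21

21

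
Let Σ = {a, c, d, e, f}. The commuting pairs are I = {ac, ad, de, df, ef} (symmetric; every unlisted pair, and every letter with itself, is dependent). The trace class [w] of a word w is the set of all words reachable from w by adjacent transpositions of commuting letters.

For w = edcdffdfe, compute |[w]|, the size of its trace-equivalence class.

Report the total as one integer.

120

drop 0:e onto floor
drop 1:d onto floor
drop 2:c onto {0:e, 1:d}
drop 3:d onto {2:c}
drop 4:f onto {2:c}
drop 5:f onto {4:f}
drop 6:d onto {3:d}
drop 7:f onto {5:f}
drop 8:e onto {2:c}
ground layer = {0:e, 1:d}
drop-orders for the pieces not yet dropped (sum over which currently-grounded one goes next):
  1 to go: {6} 1  {7} 1  {8} 1
  2 to go: {3,6} 1  {5,7} 1  {6,7} 2  {6,8} 2  {7,8} 2
  3 to go: {3,6,7} 3  {3,6,8} 3  {4,5,7} 1  {5,6,7} 3  {5,7,8} 3  {6,7,8} 6
  4 to go: {3,5,6,7} 6  {3,6,7,8} 12  {4,5,6,7} 4  {4,5,7,8} 4  {5,6,7,8} 12
  5 to go: {3,4,5,6,7} 10  {3,5,6,7,8} 30  {4,5,6,7,8} 20
  6 to go: {3,4,5,6,7,8} 60
  7 to go: {2,3,4,5,6,7,8} 60
  if 0:e drops first: 60 orders
  if 1:d drops first: 60 orders
heap linearizations: 120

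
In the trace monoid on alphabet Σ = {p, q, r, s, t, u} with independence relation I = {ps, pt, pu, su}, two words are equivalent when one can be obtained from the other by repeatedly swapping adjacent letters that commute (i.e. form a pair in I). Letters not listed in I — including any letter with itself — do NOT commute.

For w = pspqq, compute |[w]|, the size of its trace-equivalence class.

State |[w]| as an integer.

3

piece 0:p — minimal
piece 1:s — minimal
piece 2:p rests on {0:p}
piece 3:q rests on {1:s, 2:p}
piece 4:q rests on {3:q}
minimal pieces: {0:p, 1:s}
ways to finish when only these pieces remain (= sum over removing one remaining piece with nothing left below it):
  1 left: {4}→1
  2 left: {3,4}→1
  3 left: {1,3,4}→1  {2,3,4}→1
  placing 0:p first → 2 extensions
  placing 1:s first → 1 extensions
total linear extensions = 3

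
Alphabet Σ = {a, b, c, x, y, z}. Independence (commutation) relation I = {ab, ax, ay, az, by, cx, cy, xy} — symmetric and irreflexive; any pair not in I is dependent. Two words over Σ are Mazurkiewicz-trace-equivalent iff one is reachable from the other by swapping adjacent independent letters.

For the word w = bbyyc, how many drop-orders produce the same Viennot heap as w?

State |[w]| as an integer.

#0=b has no predecessor
#1=b depends on [0:b]
#2=y has no predecessor
#3=y depends on [2:y]
#4=c depends on [1:b]
sources: [0:b, 2:y]
N(rest) = Σ N(rest − s) over sources s of rest; N(one piece) = 1:
  size 1 → [3]=1  [4]=1
  size 2 → [1,4]=1  [2,3]=1  [3,4]=2
  size 3 → [0,1,4]=1  [1,3,4]=3  [2,3,4]=3
  first=0(b) contributes 6
  first=2(y) contributes 4
|[w]| = 10

10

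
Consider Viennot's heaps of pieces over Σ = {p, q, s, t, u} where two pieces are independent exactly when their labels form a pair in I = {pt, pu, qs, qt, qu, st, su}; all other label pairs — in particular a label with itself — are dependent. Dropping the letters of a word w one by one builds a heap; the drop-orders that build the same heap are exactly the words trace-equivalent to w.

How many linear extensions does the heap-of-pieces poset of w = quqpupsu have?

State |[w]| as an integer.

56

0(q) covers ∅
1(u) covers ∅
2(q) covers 0:q
3(p) covers 2:q
4(u) covers 1:u
5(p) covers 3:p
6(s) covers 5:p
7(u) covers 4:u
floor of heap: 0:q, 1:u
completions by unplaced set U, small U first (add the entries for U minus each lowest piece of U):
  |U|=1: {6}:1  {7}:1
  |U|=2: {4,7}:1  {5,6}:1  {6,7}:2
  |U|=3: {1,4,7}:1  {3,5,6}:1  {4,6,7}:3  {5,6,7}:3
  |U|=4: {1,4,6,7}:4  {2,3,5,6}:1  {3,5,6,7}:4  {4,5,6,7}:6
  |U|=5: {0,2,3,5,6}:1  {1,4,5,6,7}:10  {2,3,5,6,7}:5  {3,4,5,6,7}:10
  |U|=6: {0,2,3,5,6,7}:6  {1,3,4,5,6,7}:20  {2,3,4,5,6,7}:15
  start at 0(q): 35
  start at 1(u): 21
sum over floor = 56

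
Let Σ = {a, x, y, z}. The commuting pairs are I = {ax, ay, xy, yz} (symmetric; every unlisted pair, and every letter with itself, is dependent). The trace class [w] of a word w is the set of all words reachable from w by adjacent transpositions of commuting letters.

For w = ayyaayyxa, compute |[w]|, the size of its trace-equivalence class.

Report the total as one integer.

drop 0:a onto floor
drop 1:y onto floor
drop 2:y onto {1:y}
drop 3:a onto {0:a}
drop 4:a onto {3:a}
drop 5:y onto {2:y}
drop 6:y onto {5:y}
drop 7:x onto floor
drop 8:a onto {4:a}
ground layer = {0:a, 1:y, 7:x}
drop-orders for the pieces not yet dropped (sum over which currently-grounded one goes next):
  1 to go: {6} 1  {7} 1  {8} 1
  2 to go: {4,8} 1  {5,6} 1  {6,7} 2  {6,8} 2  {7,8} 2
  3 to go: {2,5,6} 1  {3,4,8} 1  {4,6,8} 3  {4,7,8} 3  {5,6,7} 3  {5,6,8} 3  {6,7,8} 6
  4 to go: {0,3,4,8} 1  {1,2,5,6} 1  {2,5,6,7} 4  {2,5,6,8} 4  {3,4,6,8} 4  {3,4,7,8} 4  {4,5,6,8} 6  {4,6,7,8} 12  {5,6,7,8} 12
  5 to go: {0,3,4,6,8} 5  {0,3,4,7,8} 5  {1,2,5,6,7} 5  {1,2,5,6,8} 5  {2,4,5,6,8} 10  {2,5,6,7,8} 20  {3,4,5,6,8} 10  {3,4,6,7,8} 20  {4,5,6,7,8} 30
  6 to go: {0,3,4,5,6,8} 15  {0,3,4,6,7,8} 30  {1,2,4,5,6,8} 15  {1,2,5,6,7,8} 30  {2,3,4,5,6,8} 20  {2,4,5,6,7,8} 60  {3,4,5,6,7,8} 60
  7 to go: {0,2,3,4,5,6,8} 35  {0,3,4,5,6,7,8} 105  {1,2,3,4,5,6,8} 35  {1,2,4,5,6,7,8} 105  {2,3,4,5,6,7,8} 140
  if 0:a drops first: 280 orders
  if 1:y drops first: 280 orders
  if 7:x drops first: 70 orders
heap linearizations: 630

630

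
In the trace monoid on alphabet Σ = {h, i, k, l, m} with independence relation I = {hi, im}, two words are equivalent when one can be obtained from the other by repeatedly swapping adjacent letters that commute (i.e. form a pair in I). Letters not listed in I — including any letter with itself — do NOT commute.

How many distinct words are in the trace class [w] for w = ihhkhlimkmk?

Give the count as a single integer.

6

drop 0:i onto floor
drop 1:h onto floor
drop 2:h onto {1:h}
drop 3:k onto {0:i, 2:h}
drop 4:h onto {3:k}
drop 5:l onto {4:h}
drop 6:i onto {5:l}
drop 7:m onto {5:l}
drop 8:k onto {6:i, 7:m}
drop 9:m onto {8:k}
drop 10:k onto {9:m}
ground layer = {0:i, 1:h}
drop-orders for the pieces not yet dropped (sum over which currently-grounded one goes next):
  1 to go: {10} 1
  2 to go: {9,10} 1
  3 to go: {8,9,10} 1
  4 to go: {6,8,9,10} 1  {7,8,9,10} 1
  5 to go: {6,7,8,9,10} 2
  6 to go: {5,6,7,8,9,10} 2
  7 to go: {4,5,6,7,8,9,10} 2
  8 to go: {3,4,5,6,7,8,9,10} 2
  9 to go: {0,3,4,5,6,7,8,9,10} 2  {2,3,4,5,6,7,8,9,10} 2
  if 0:i drops first: 2 orders
  if 1:h drops first: 4 orders
heap linearizations: 6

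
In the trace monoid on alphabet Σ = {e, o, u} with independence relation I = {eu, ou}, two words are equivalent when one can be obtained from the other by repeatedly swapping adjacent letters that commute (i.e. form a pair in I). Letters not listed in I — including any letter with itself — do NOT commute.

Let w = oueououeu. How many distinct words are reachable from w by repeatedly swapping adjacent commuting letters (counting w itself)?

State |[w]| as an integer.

piece 0:o — minimal
piece 1:u — minimal
piece 2:e rests on {0:o}
piece 3:o rests on {2:e}
piece 4:u rests on {1:u}
piece 5:o rests on {3:o}
piece 6:u rests on {4:u}
piece 7:e rests on {5:o}
piece 8:u rests on {6:u}
minimal pieces: {0:o, 1:u}
ways to finish when only these pieces remain (= sum over removing one remaining piece with nothing left below it):
  1 left: {7}→1  {8}→1
  2 left: {5,7}→1  {6,8}→1  {7,8}→2
  3 left: {3,5,7}→1  {4,6,8}→1  {5,7,8}→3  {6,7,8}→3
  4 left: {1,4,6,8}→1  {2,3,5,7}→1  {3,5,7,8}→4  {4,6,7,8}→4  {5,6,7,8}→6
  5 left: {0,2,3,5,7}→1  {1,4,6,7,8}→5  {2,3,5,7,8}→5  {3,5,6,7,8}→10  {4,5,6,7,8}→10
  6 left: {0,2,3,5,7,8}→6  {1,4,5,6,7,8}→15  {2,3,5,6,7,8}→15  {3,4,5,6,7,8}→20
  7 left: {0,2,3,5,6,7,8}→21  {1,3,4,5,6,7,8}→35  {2,3,4,5,6,7,8}→35
  placing 0:o first → 70 extensions
  placing 1:u first → 56 extensions
total linear extensions = 126

126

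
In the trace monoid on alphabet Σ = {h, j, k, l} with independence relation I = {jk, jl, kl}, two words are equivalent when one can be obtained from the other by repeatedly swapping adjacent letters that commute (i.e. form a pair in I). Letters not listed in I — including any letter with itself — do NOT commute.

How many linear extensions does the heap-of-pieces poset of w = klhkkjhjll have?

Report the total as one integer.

#0=k has no predecessor
#1=l has no predecessor
#2=h depends on [0:k, 1:l]
#3=k depends on [2:h]
#4=k depends on [3:k]
#5=j depends on [2:h]
#6=h depends on [4:k, 5:j]
#7=j depends on [6:h]
#8=l depends on [6:h]
#9=l depends on [8:l]
sources: [0:k, 1:l]
N(rest) = Σ N(rest − s) over sources s of rest; N(one piece) = 1:
  size 1 → [7]=1  [9]=1
  size 2 → [7,9]=2  [8,9]=1
  size 3 → [7,8,9]=3
  size 4 → [6,7,8,9]=3
  size 5 → [4,6,7,8,9]=3  [5,6,7,8,9]=3
  size 6 → [3,4,6,7,8,9]=3  [4,5,6,7,8,9]=6
  size 7 → [3,4,5,6,7,8,9]=9
  size 8 → [2,3,4,5,6,7,8,9]=9
  first=0(k) contributes 9
  first=1(l) contributes 9
|[w]| = 18

18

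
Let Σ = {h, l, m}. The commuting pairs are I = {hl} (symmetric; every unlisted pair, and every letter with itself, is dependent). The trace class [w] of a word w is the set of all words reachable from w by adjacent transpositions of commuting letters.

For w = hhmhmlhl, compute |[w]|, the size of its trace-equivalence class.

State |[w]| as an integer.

3

drop 0:h onto floor
drop 1:h onto {0:h}
drop 2:m onto {1:h}
drop 3:h onto {2:m}
drop 4:m onto {3:h}
drop 5:l onto {4:m}
drop 6:h onto {4:m}
drop 7:l onto {5:l}
ground layer = {0:h}
drop-orders for the pieces not yet dropped (sum over which currently-grounded one goes next):
  1 to go: {6} 1  {7} 1
  2 to go: {5,7} 1  {6,7} 2
  3 to go: {5,6,7} 3
  4 to go: {4,5,6,7} 3
  5 to go: {3,4,5,6,7} 3
  6 to go: {2,3,4,5,6,7} 3
  if 0:h drops first: 3 orders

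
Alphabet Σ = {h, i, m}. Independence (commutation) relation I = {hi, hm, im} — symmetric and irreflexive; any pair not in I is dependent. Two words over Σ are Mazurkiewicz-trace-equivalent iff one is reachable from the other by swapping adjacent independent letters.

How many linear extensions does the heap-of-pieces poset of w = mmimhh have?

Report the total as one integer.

0(m) covers ∅
1(m) covers 0:m
2(i) covers ∅
3(m) covers 1:m
4(h) covers ∅
5(h) covers 4:h
floor of heap: 0:m, 2:i, 4:h
completions by unplaced set U, small U first (add the entries for U minus each lowest piece of U):
  |U|=1: {2}:1  {3}:1  {5}:1
  |U|=2: {1,3}:1  {2,3}:2  {2,5}:2  {3,5}:2  {4,5}:1
  |U|=3: {0,1,3}:1  {1,2,3}:3  {1,3,5}:3  {2,3,5}:6  {2,4,5}:3  {3,4,5}:3
  |U|=4: {0,1,2,3}:4  {0,1,3,5}:4  {1,2,3,5}:12  {1,3,4,5}:6  {2,3,4,5}:12
  start at 0(m): 30
  start at 2(i): 10
  start at 4(h): 20
sum over floor = 60

60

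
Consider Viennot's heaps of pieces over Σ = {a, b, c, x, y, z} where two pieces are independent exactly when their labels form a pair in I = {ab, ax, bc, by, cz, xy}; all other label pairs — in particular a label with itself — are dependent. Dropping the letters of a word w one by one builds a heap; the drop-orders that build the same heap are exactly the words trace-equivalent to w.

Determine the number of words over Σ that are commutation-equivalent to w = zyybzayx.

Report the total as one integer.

9

0(z) covers ∅
1(y) covers 0:z
2(y) covers 1:y
3(b) covers 0:z
4(z) covers 2:y, 3:b
5(a) covers 4:z
6(y) covers 5:a
7(x) covers 4:z
floor of heap: 0:z
completions by unplaced set U, small U first (add the entries for U minus each lowest piece of U):
  |U|=1: {6}:1  {7}:1
  |U|=2: {5,6}:1  {6,7}:2
  |U|=3: {5,6,7}:3
  |U|=4: {4,5,6,7}:3
  |U|=5: {2,4,5,6,7}:3  {3,4,5,6,7}:3
  |U|=6: {1,2,4,5,6,7}:3  {2,3,4,5,6,7}:6
  start at 0(z): 9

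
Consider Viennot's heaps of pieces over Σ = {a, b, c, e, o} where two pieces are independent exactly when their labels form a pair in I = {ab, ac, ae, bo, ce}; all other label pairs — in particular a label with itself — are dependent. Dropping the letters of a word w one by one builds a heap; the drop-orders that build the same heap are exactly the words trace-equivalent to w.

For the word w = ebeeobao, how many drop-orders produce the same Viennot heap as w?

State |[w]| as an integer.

drop 0:e onto floor
drop 1:b onto {0:e}
drop 2:e onto {1:b}
drop 3:e onto {2:e}
drop 4:o onto {3:e}
drop 5:b onto {3:e}
drop 6:a onto {4:o}
drop 7:o onto {6:a}
ground layer = {0:e}
drop-orders for the pieces not yet dropped (sum over which currently-grounded one goes next):
  1 to go: {5} 1  {7} 1
  2 to go: {5,7} 2  {6,7} 1
  3 to go: {4,6,7} 1  {5,6,7} 3
  4 to go: {4,5,6,7} 4
  5 to go: {3,4,5,6,7} 4
  6 to go: {2,3,4,5,6,7} 4
  if 0:e drops first: 4 orders

4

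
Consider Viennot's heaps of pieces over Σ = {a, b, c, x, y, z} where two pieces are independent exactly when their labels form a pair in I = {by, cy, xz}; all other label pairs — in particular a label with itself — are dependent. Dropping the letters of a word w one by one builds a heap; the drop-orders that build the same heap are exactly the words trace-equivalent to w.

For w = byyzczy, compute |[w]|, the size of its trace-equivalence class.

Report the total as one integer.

piece 0:b — minimal
piece 1:y — minimal
piece 2:y rests on {1:y}
piece 3:z rests on {0:b, 2:y}
piece 4:c rests on {3:z}
piece 5:z rests on {4:c}
piece 6:y rests on {5:z}
minimal pieces: {0:b, 1:y}
ways to finish when only these pieces remain (= sum over removing one remaining piece with nothing left below it):
  1 left: {6}→1
  2 left: {5,6}→1
  3 left: {4,5,6}→1
  4 left: {3,4,5,6}→1
  5 left: {0,3,4,5,6}→1  {2,3,4,5,6}→1
  placing 0:b first → 1 extensions
  placing 1:y first → 2 extensions
total linear extensions = 3

3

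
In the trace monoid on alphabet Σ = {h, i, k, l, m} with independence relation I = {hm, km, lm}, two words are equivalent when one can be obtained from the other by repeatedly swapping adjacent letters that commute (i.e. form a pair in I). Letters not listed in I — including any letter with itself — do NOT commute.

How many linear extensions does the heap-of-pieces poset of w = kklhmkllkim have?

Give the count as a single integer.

drop 0:k onto floor
drop 1:k onto {0:k}
drop 2:l onto {1:k}
drop 3:h onto {2:l}
drop 4:m onto floor
drop 5:k onto {3:h}
drop 6:l onto {5:k}
drop 7:l onto {6:l}
drop 8:k onto {7:l}
drop 9:i onto {4:m, 8:k}
drop 10:m onto {9:i}
ground layer = {0:k, 4:m}
drop-orders for the pieces not yet dropped (sum over which currently-grounded one goes next):
  1 to go: {10} 1
  2 to go: {9,10} 1
  3 to go: {4,9,10} 1  {8,9,10} 1
  4 to go: {4,8,9,10} 2  {7,8,9,10} 1
  5 to go: {4,7,8,9,10} 3  {6,7,8,9,10} 1
  6 to go: {4,6,7,8,9,10} 4  {5,6,7,8,9,10} 1
  7 to go: {3,5,6,7,8,9,10} 1  {4,5,6,7,8,9,10} 5
  8 to go: {2,3,5,6,7,8,9,10} 1  {3,4,5,6,7,8,9,10} 6
  9 to go: {1,2,3,5,6,7,8,9,10} 1  {2,3,4,5,6,7,8,9,10} 7
  if 0:k drops first: 8 orders
  if 4:m drops first: 1 orders
heap linearizations: 9

9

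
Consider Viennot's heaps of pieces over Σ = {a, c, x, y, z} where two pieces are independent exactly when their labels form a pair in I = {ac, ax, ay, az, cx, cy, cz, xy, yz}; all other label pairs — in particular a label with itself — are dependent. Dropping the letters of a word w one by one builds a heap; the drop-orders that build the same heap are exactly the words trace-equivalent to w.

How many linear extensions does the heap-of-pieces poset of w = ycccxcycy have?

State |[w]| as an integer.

#0=y has no predecessor
#1=c has no predecessor
#2=c depends on [1:c]
#3=c depends on [2:c]
#4=x has no predecessor
#5=c depends on [3:c]
#6=y depends on [0:y]
#7=c depends on [5:c]
#8=y depends on [6:y]
sources: [0:y, 1:c, 4:x]
N(rest) = Σ N(rest − s) over sources s of rest; N(one piece) = 1:
  size 1 → [4]=1  [7]=1  [8]=1
  size 2 → [4,7]=2  [4,8]=2  [5,7]=1  [6,8]=1  [7,8]=2
  size 3 → [0,6,8]=1  [3,5,7]=1  [4,5,7]=3  [4,6,8]=3  [4,7,8]=6  [5,7,8]=3  [6,7,8]=3
  size 4 → [0,4,6,8]=4  [0,6,7,8]=4  [2,3,5,7]=1  [3,4,5,7]=4  [3,5,7,8]=4  [4,5,7,8]=12  [4,6,7,8]=12  [5,6,7,8]=6
  size 5 → [0,4,6,7,8]=20  [0,5,6,7,8]=10  [1,2,3,5,7]=1  [2,3,4,5,7]=5  [2,3,5,7,8]=5  [3,4,5,7,8]=20  [3,5,6,7,8]=10  [4,5,6,7,8]=30
  size 6 → [0,3,5,6,7,8]=20  [0,4,5,6,7,8]=60  [1,2,3,4,5,7]=6  [1,2,3,5,7,8]=6  [2,3,4,5,7,8]=30  [2,3,5,6,7,8]=15  [3,4,5,6,7,8]=60
  size 7 → [0,2,3,5,6,7,8]=35  [0,3,4,5,6,7,8]=140  [1,2,3,4,5,7,8]=42  [1,2,3,5,6,7,8]=21  [2,3,4,5,6,7,8]=105
  first=0(y) contributes 168
  first=1(c) contributes 280
  first=4(x) contributes 56
|[w]| = 504

504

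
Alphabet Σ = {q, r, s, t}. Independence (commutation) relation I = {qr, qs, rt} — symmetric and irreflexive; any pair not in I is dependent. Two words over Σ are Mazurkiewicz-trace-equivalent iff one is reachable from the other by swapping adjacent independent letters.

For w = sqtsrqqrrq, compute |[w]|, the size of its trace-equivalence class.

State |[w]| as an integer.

0(s) covers ∅
1(q) covers ∅
2(t) covers 0:s, 1:q
3(s) covers 2:t
4(r) covers 3:s
5(q) covers 2:t
6(q) covers 5:q
7(r) covers 4:r
8(r) covers 7:r
9(q) covers 6:q
floor of heap: 0:s, 1:q
completions by unplaced set U, small U first (add the entries for U minus each lowest piece of U):
  |U|=1: {8}:1  {9}:1
  |U|=2: {6,9}:1  {7,8}:1  {8,9}:2
  |U|=3: {4,7,8}:1  {5,6,9}:1  {6,8,9}:3  {7,8,9}:3
  |U|=4: {3,4,7,8}:1  {4,7,8,9}:4  {5,6,8,9}:4  {6,7,8,9}:6
  |U|=5: {3,4,7,8,9}:5  {4,6,7,8,9}:10  {5,6,7,8,9}:10
  |U|=6: {3,4,6,7,8,9}:15  {4,5,6,7,8,9}:20
  |U|=7: {3,4,5,6,7,8,9}:35
  |U|=8: {2,3,4,5,6,7,8,9}:35
  start at 0(s): 35
  start at 1(q): 35
sum over floor = 70

70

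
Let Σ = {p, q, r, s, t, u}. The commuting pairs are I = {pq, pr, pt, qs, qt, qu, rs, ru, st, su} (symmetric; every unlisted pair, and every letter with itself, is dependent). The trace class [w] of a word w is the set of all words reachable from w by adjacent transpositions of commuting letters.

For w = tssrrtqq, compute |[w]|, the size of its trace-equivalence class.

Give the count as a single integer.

#0=t has no predecessor
#1=s has no predecessor
#2=s depends on [1:s]
#3=r depends on [0:t]
#4=r depends on [3:r]
#5=t depends on [4:r]
#6=q depends on [4:r]
#7=q depends on [6:q]
sources: [0:t, 1:s]
N(rest) = Σ N(rest − s) over sources s of rest; N(one piece) = 1:
  size 1 → [2]=1  [5]=1  [7]=1
  size 2 → [1,2]=1  [2,5]=2  [2,7]=2  [5,7]=2  [6,7]=1
  size 3 → [1,2,5]=3  [1,2,7]=3  [2,5,7]=6  [2,6,7]=3  [5,6,7]=3
  size 4 → [1,2,5,7]=12  [1,2,6,7]=6  [2,5,6,7]=12  [4,5,6,7]=3
  size 5 → [1,2,5,6,7]=30  [2,4,5,6,7]=15  [3,4,5,6,7]=3
  size 6 → [0,3,4,5,6,7]=3  [1,2,4,5,6,7]=45  [2,3,4,5,6,7]=18
  first=0(t) contributes 63
  first=1(s) contributes 21
|[w]| = 84

84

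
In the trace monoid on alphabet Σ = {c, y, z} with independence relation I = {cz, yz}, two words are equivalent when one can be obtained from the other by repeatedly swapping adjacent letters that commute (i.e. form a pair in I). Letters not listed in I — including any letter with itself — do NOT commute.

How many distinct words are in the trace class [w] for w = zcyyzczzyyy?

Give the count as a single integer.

330

piece 0:z — minimal
piece 1:c — minimal
piece 2:y rests on {1:c}
piece 3:y rests on {2:y}
piece 4:z rests on {0:z}
piece 5:c rests on {3:y}
piece 6:z rests on {4:z}
piece 7:z rests on {6:z}
piece 8:y rests on {5:c}
piece 9:y rests on {8:y}
piece 10:y rests on {9:y}
minimal pieces: {0:z, 1:c}
ways to finish when only these pieces remain (= sum over removing one remaining piece with nothing left below it):
  1 left: {7}→1  {10}→1
  2 left: {6,7}→1  {7,10}→2  {9,10}→1
  3 left: {4,6,7}→1  {6,7,10}→3  {7,9,10}→3  {8,9,10}→1
  4 left: {0,4,6,7}→1  {4,6,7,10}→4  {5,8,9,10}→1  {6,7,9,10}→6  {7,8,9,10}→4
  5 left: {0,4,6,7,10}→5  {3,5,8,9,10}→1  {4,6,7,9,10}→10  {5,7,8,9,10}→5  {6,7,8,9,10}→10
  6 left: {0,4,6,7,9,10}→15  {2,3,5,8,9,10}→1  {3,5,7,8,9,10}→6  {4,6,7,8,9,10}→20  {5,6,7,8,9,10}→15
  7 left: {0,4,6,7,8,9,10}→35  {1,2,3,5,8,9,10}→1  {2,3,5,7,8,9,10}→7  {3,5,6,7,8,9,10}→21  {4,5,6,7,8,9,10}→35
  8 left: {0,4,5,6,7,8,9,10}→70  {1,2,3,5,7,8,9,10}→8  {2,3,5,6,7,8,9,10}→28  {3,4,5,6,7,8,9,10}→56
  9 left: {0,3,4,5,6,7,8,9,10}→126  {1,2,3,5,6,7,8,9,10}→36  {2,3,4,5,6,7,8,9,10}→84
  placing 0:z first → 120 extensions
  placing 1:c first → 210 extensions
total linear extensions = 330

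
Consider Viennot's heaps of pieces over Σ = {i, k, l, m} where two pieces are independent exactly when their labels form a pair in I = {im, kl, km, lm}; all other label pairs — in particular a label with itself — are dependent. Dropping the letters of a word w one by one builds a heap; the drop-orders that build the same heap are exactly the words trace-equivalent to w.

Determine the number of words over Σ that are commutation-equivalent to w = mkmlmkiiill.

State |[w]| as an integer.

495

drop 0:m onto floor
drop 1:k onto floor
drop 2:m onto {0:m}
drop 3:l onto floor
drop 4:m onto {2:m}
drop 5:k onto {1:k}
drop 6:i onto {3:l, 5:k}
drop 7:i onto {6:i}
drop 8:i onto {7:i}
drop 9:l onto {8:i}
drop 10:l onto {9:l}
ground layer = {0:m, 1:k, 3:l}
drop-orders for the pieces not yet dropped (sum over which currently-grounded one goes next):
  1 to go: {4} 1  {10} 1
  2 to go: {2,4} 1  {4,10} 2  {9,10} 1
  3 to go: {0,2,4} 1  {2,4,10} 3  {4,9,10} 3  {8,9,10} 1
  4 to go: {0,2,4,10} 4  {2,4,9,10} 6  {4,8,9,10} 4  {7,8,9,10} 1
  5 to go: {0,2,4,9,10} 10  {2,4,8,9,10} 10  {4,7,8,9,10} 5  {6,7,8,9,10} 1
  6 to go: {0,2,4,8,9,10} 20  {2,4,7,8,9,10} 15  {3,6,7,8,9,10} 1  {4,6,7,8,9,10} 6  {5,6,7,8,9,10} 1
  7 to go: {0,2,4,7,8,9,10} 35  {1,5,6,7,8,9,10} 1  {2,4,6,7,8,9,10} 21  {3,4,6,7,8,9,10} 7  {3,5,6,7,8,9,10} 2  {4,5,6,7,8,9,10} 7
  8 to go: {0,2,4,6,7,8,9,10} 56  {1,3,5,6,7,8,9,10} 3  {1,4,5,6,7,8,9,10} 8  {2,3,4,6,7,8,9,10} 28  {2,4,5,6,7,8,9,10} 28  {3,4,5,6,7,8,9,10} 16
  9 to go: {0,2,3,4,6,7,8,9,10} 84  {0,2,4,5,6,7,8,9,10} 84  {1,2,4,5,6,7,8,9,10} 36  {1,3,4,5,6,7,8,9,10} 27  {2,3,4,5,6,7,8,9,10} 72
  if 0:m drops first: 135 orders
  if 1:k drops first: 240 orders
  if 3:l drops first: 120 orders
heap linearizations: 495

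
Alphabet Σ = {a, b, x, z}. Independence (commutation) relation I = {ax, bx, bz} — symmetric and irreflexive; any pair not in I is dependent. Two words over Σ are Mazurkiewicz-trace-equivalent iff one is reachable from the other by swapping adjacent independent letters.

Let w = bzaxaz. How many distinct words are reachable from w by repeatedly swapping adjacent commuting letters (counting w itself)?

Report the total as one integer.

7

piece 0:b — minimal
piece 1:z — minimal
piece 2:a rests on {0:b, 1:z}
piece 3:x rests on {1:z}
piece 4:a rests on {2:a}
piece 5:z rests on {3:x, 4:a}
minimal pieces: {0:b, 1:z}
ways to finish when only these pieces remain (= sum over removing one remaining piece with nothing left below it):
  1 left: {5}→1
  2 left: {3,5}→1  {4,5}→1
  3 left: {2,4,5}→1  {3,4,5}→2
  4 left: {0,2,4,5}→1  {2,3,4,5}→3
  placing 0:b first → 3 extensions
  placing 1:z first → 4 extensions
total linear extensions = 7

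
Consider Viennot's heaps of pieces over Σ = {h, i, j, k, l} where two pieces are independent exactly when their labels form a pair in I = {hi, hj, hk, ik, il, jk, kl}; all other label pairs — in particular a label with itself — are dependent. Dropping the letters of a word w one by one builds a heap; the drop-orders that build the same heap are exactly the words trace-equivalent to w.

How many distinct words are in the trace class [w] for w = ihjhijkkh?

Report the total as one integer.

1260

0(i) covers ∅
1(h) covers ∅
2(j) covers 0:i
3(h) covers 1:h
4(i) covers 2:j
5(j) covers 4:i
6(k) covers ∅
7(k) covers 6:k
8(h) covers 3:h
floor of heap: 0:i, 1:h, 6:k
completions by unplaced set U, small U first (add the entries for U minus each lowest piece of U):
  |U|=1: {5}:1  {7}:1  {8}:1
  |U|=2: {3,8}:1  {4,5}:1  {5,7}:2  {5,8}:2  {6,7}:1  {7,8}:2
  |U|=3: {1,3,8}:1  {2,4,5}:1  {3,5,8}:3  {3,7,8}:3  {4,5,7}:3  {4,5,8}:3  {5,6,7}:3  {5,7,8}:6  {6,7,8}:3
  |U|=4: {0,2,4,5}:1  {1,3,5,8}:4  {1,3,7,8}:4  {2,4,5,7}:4  {2,4,5,8}:4  {3,4,5,8}:6  {3,5,7,8}:12  {3,6,7,8}:6  {4,5,6,7}:6  {4,5,7,8}:12  {5,6,7,8}:12
  |U|=5: {0,2,4,5,7}:5  {0,2,4,5,8}:5  {1,3,4,5,8}:10  {1,3,5,7,8}:20  {1,3,6,7,8}:10  {2,3,4,5,8}:10  {2,4,5,6,7}:10  {2,4,5,7,8}:20  {3,4,5,7,8}:30  {3,5,6,7,8}:30  {4,5,6,7,8}:30
  |U|=6: {0,2,3,4,5,8}:15  {0,2,4,5,6,7}:15  {0,2,4,5,7,8}:30  {1,2,3,4,5,8}:20  {1,3,4,5,7,8}:60  {1,3,5,6,7,8}:60  {2,3,4,5,7,8}:60  {2,4,5,6,7,8}:60  {3,4,5,6,7,8}:90
  |U|=7: {0,1,2,3,4,5,8}:35  {0,2,3,4,5,7,8}:105  {0,2,4,5,6,7,8}:105  {1,2,3,4,5,7,8}:140  {1,3,4,5,6,7,8}:210  {2,3,4,5,6,7,8}:210
  start at 0(i): 560
  start at 1(h): 420
  start at 6(k): 280
sum over floor = 1260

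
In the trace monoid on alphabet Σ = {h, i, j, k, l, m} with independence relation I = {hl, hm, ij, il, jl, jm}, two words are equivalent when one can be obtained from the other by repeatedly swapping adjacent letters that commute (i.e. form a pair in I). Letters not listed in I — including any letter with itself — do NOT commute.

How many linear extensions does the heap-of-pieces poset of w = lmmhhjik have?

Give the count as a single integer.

drop 0:l onto floor
drop 1:m onto {0:l}
drop 2:m onto {1:m}
drop 3:h onto floor
drop 4:h onto {3:h}
drop 5:j onto {4:h}
drop 6:i onto {2:m, 4:h}
drop 7:k onto {5:j, 6:i}
ground layer = {0:l, 3:h}
drop-orders for the pieces not yet dropped (sum over which currently-grounded one goes next):
  1 to go: {7} 1
  2 to go: {5,7} 1  {6,7} 1
  3 to go: {2,6,7} 1  {5,6,7} 2
  4 to go: {1,2,6,7} 1  {2,5,6,7} 3  {4,5,6,7} 2
  5 to go: {0,1,2,6,7} 1  {1,2,5,6,7} 4  {2,4,5,6,7} 5  {3,4,5,6,7} 2
  6 to go: {0,1,2,5,6,7} 5  {1,2,4,5,6,7} 9  {2,3,4,5,6,7} 7
  if 0:l drops first: 16 orders
  if 3:h drops first: 14 orders
heap linearizations: 30

30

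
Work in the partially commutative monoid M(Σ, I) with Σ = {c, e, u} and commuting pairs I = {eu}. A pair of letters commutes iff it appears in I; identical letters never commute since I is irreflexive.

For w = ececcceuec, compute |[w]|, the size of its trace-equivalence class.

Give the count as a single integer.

3

piece 0:e — minimal
piece 1:c rests on {0:e}
piece 2:e rests on {1:c}
piece 3:c rests on {2:e}
piece 4:c rests on {3:c}
piece 5:c rests on {4:c}
piece 6:e rests on {5:c}
piece 7:u rests on {5:c}
piece 8:e rests on {6:e}
piece 9:c rests on {7:u, 8:e}
minimal pieces: {0:e}
ways to finish when only these pieces remain (= sum over removing one remaining piece with nothing left below it):
  1 left: {9}→1
  2 left: {7,9}→1  {8,9}→1
  3 left: {6,8,9}→1  {7,8,9}→2
  4 left: {6,7,8,9}→3
  5 left: {5,6,7,8,9}→3
  6 left: {4,5,6,7,8,9}→3
  7 left: {3,4,5,6,7,8,9}→3
  8 left: {2,3,4,5,6,7,8,9}→3
  placing 0:e first → 3 extensions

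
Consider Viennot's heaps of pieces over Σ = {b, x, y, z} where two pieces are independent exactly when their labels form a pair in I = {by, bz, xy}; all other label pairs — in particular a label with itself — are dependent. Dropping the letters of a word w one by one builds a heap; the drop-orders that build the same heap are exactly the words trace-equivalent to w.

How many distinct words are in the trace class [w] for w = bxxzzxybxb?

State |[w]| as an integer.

piece 0:b — minimal
piece 1:x rests on {0:b}
piece 2:x rests on {1:x}
piece 3:z rests on {2:x}
piece 4:z rests on {3:z}
piece 5:x rests on {4:z}
piece 6:y rests on {4:z}
piece 7:b rests on {5:x}
piece 8:x rests on {7:b}
piece 9:b rests on {8:x}
minimal pieces: {0:b}
ways to finish when only these pieces remain (= sum over removing one remaining piece with nothing left below it):
  1 left: {6}→1  {9}→1
  2 left: {6,9}→2  {8,9}→1
  3 left: {6,8,9}→3  {7,8,9}→1
  4 left: {5,7,8,9}→1  {6,7,8,9}→4
  5 left: {5,6,7,8,9}→5
  6 left: {4,5,6,7,8,9}→5
  7 left: {3,4,5,6,7,8,9}→5
  8 left: {2,3,4,5,6,7,8,9}→5
  placing 0:b first → 5 extensions

5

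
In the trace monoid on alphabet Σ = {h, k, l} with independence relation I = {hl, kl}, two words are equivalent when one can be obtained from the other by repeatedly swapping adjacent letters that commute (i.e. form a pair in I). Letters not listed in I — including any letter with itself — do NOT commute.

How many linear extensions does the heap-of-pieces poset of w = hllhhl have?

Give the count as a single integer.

20

#0=h has no predecessor
#1=l has no predecessor
#2=l depends on [1:l]
#3=h depends on [0:h]
#4=h depends on [3:h]
#5=l depends on [2:l]
sources: [0:h, 1:l]
N(rest) = Σ N(rest − s) over sources s of rest; N(one piece) = 1:
  size 1 → [4]=1  [5]=1
  size 2 → [2,5]=1  [3,4]=1  [4,5]=2
  size 3 → [0,3,4]=1  [1,2,5]=1  [2,4,5]=3  [3,4,5]=3
  size 4 → [0,3,4,5]=4  [1,2,4,5]=4  [2,3,4,5]=6
  first=0(h) contributes 10
  first=1(l) contributes 10
|[w]| = 20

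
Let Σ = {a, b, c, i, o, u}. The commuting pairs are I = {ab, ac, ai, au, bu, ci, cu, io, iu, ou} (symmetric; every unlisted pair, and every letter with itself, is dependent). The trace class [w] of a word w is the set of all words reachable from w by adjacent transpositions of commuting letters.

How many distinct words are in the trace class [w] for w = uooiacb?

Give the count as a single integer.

98

drop 0:u onto floor
drop 1:o onto floor
drop 2:o onto {1:o}
drop 3:i onto floor
drop 4:a onto {2:o}
drop 5:c onto {2:o}
drop 6:b onto {3:i, 5:c}
ground layer = {0:u, 1:o, 3:i}
drop-orders for the pieces not yet dropped (sum over which currently-grounded one goes next):
  1 to go: {0} 1  {4} 1  {6} 1
  2 to go: {0,4} 2  {0,6} 2  {3,6} 1  {4,6} 2  {5,6} 1
  3 to go: {0,3,6} 3  {0,4,6} 6  {0,5,6} 3  {3,4,6} 3  {3,5,6} 2  {4,5,6} 3
  4 to go: {0,3,4,6} 12  {0,3,5,6} 8  {0,4,5,6} 12  {2,4,5,6} 3  {3,4,5,6} 8
  5 to go: {0,2,4,5,6} 15  {0,3,4,5,6} 40  {1,2,4,5,6} 3  {2,3,4,5,6} 11
  if 0:u drops first: 14 orders
  if 1:o drops first: 66 orders
  if 3:i drops first: 18 orders
heap linearizations: 98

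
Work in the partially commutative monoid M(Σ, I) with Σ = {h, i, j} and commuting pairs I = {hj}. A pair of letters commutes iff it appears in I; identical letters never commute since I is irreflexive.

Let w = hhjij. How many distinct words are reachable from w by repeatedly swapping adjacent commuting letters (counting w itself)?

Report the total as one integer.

3

drop 0:h onto floor
drop 1:h onto {0:h}
drop 2:j onto floor
drop 3:i onto {1:h, 2:j}
drop 4:j onto {3:i}
ground layer = {0:h, 2:j}
drop-orders for the pieces not yet dropped (sum over which currently-grounded one goes next):
  1 to go: {4} 1
  2 to go: {3,4} 1
  3 to go: {1,3,4} 1  {2,3,4} 1
  if 0:h drops first: 2 orders
  if 2:j drops first: 1 orders
heap linearizations: 3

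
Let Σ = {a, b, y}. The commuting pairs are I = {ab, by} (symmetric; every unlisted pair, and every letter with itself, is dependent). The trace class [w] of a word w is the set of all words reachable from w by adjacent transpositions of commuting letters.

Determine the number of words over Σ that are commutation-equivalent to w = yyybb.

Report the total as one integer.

10

drop 0:y onto floor
drop 1:y onto {0:y}
drop 2:y onto {1:y}
drop 3:b onto floor
drop 4:b onto {3:b}
ground layer = {0:y, 3:b}
drop-orders for the pieces not yet dropped (sum over which currently-grounded one goes next):
  1 to go: {2} 1  {4} 1
  2 to go: {1,2} 1  {2,4} 2  {3,4} 1
  3 to go: {0,1,2} 1  {1,2,4} 3  {2,3,4} 3
  if 0:y drops first: 6 orders
  if 3:b drops first: 4 orders
heap linearizations: 10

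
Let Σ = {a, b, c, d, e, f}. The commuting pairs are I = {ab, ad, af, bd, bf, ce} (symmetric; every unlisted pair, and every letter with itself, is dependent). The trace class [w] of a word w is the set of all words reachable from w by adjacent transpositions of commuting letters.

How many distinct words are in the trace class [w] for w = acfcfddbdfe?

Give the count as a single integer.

#0=a has no predecessor
#1=c depends on [0:a]
#2=f depends on [1:c]
#3=c depends on [2:f]
#4=f depends on [3:c]
#5=d depends on [4:f]
#6=d depends on [5:d]
#7=b depends on [3:c]
#8=d depends on [6:d]
#9=f depends on [8:d]
#10=e depends on [7:b, 9:f]
sources: [0:a]
N(rest) = Σ N(rest − s) over sources s of rest; N(one piece) = 1:
  size 1 → [10]=1
  size 2 → [7,10]=1  [9,10]=1
  size 3 → [7,9,10]=2  [8,9,10]=1
  size 4 → [6,8,9,10]=1  [7,8,9,10]=3
  size 5 → [5,6,8,9,10]=1  [6,7,8,9,10]=4
  size 6 → [4,5,6,8,9,10]=1  [5,6,7,8,9,10]=5
  size 7 → [4,5,6,7,8,9,10]=6
  size 8 → [3,4,5,6,7,8,9,10]=6
  size 9 → [2,3,4,5,6,7,8,9,10]=6
  first=0(a) contributes 6

6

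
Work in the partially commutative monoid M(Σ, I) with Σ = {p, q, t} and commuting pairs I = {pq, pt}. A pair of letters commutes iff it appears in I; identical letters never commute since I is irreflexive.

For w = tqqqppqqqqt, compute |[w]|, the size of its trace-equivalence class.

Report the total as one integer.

55

#0=t has no predecessor
#1=q depends on [0:t]
#2=q depends on [1:q]
#3=q depends on [2:q]
#4=p has no predecessor
#5=p depends on [4:p]
#6=q depends on [3:q]
#7=q depends on [6:q]
#8=q depends on [7:q]
#9=q depends on [8:q]
#10=t depends on [9:q]
sources: [0:t, 4:p]
N(rest) = Σ N(rest − s) over sources s of rest; N(one piece) = 1:
  size 1 → [5]=1  [10]=1
  size 2 → [4,5]=1  [5,10]=2  [9,10]=1
  size 3 → [4,5,10]=3  [5,9,10]=3  [8,9,10]=1
  size 4 → [4,5,9,10]=6  [5,8,9,10]=4  [7,8,9,10]=1
  size 5 → [4,5,8,9,10]=10  [5,7,8,9,10]=5  [6,7,8,9,10]=1
  size 6 → [3,6,7,8,9,10]=1  [4,5,7,8,9,10]=15  [5,6,7,8,9,10]=6
  size 7 → [2,3,6,7,8,9,10]=1  [3,5,6,7,8,9,10]=7  [4,5,6,7,8,9,10]=21
  size 8 → [1,2,3,6,7,8,9,10]=1  [2,3,5,6,7,8,9,10]=8  [3,4,5,6,7,8,9,10]=28
  size 9 → [0,1,2,3,6,7,8,9,10]=1  [1,2,3,5,6,7,8,9,10]=9  [2,3,4,5,6,7,8,9,10]=36
  first=0(t) contributes 45
  first=4(p) contributes 10
|[w]| = 55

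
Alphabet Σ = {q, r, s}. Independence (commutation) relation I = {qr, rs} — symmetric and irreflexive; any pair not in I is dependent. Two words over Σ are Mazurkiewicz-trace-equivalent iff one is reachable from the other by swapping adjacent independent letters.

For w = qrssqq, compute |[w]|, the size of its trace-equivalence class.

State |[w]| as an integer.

piece 0:q — minimal
piece 1:r — minimal
piece 2:s rests on {0:q}
piece 3:s rests on {2:s}
piece 4:q rests on {3:s}
piece 5:q rests on {4:q}
minimal pieces: {0:q, 1:r}
ways to finish when only these pieces remain (= sum over removing one remaining piece with nothing left below it):
  1 left: {1}→1  {5}→1
  2 left: {1,5}→2  {4,5}→1
  3 left: {1,4,5}→3  {3,4,5}→1
  4 left: {1,3,4,5}→4  {2,3,4,5}→1
  placing 0:q first → 5 extensions
  placing 1:r first → 1 extensions
total linear extensions = 6

6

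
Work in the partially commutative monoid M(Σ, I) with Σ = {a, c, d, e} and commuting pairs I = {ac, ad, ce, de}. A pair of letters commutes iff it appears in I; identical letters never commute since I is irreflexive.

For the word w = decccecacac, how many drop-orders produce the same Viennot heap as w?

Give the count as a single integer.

drop 0:d onto floor
drop 1:e onto floor
drop 2:c onto {0:d}
drop 3:c onto {2:c}
drop 4:c onto {3:c}
drop 5:e onto {1:e}
drop 6:c onto {4:c}
drop 7:a onto {5:e}
drop 8:c onto {6:c}
drop 9:a onto {7:a}
drop 10:c onto {8:c}
ground layer = {0:d, 1:e}
drop-orders for the pieces not yet dropped (sum over which currently-grounded one goes next):
  1 to go: {9} 1  {10} 1
  2 to go: {7,9} 1  {8,10} 1  {9,10} 2
  3 to go: {5,7,9} 1  {6,8,10} 1  {7,9,10} 3  {8,9,10} 3
  4 to go: {1,5,7,9} 1  {4,6,8,10} 1  {5,7,9,10} 4  {6,8,9,10} 4  {7,8,9,10} 6
  5 to go: {1,5,7,9,10} 5  {3,4,6,8,10} 1  {4,6,8,9,10} 5  {5,7,8,9,10} 10  {6,7,8,9,10} 10
  6 to go: {1,5,7,8,9,10} 15  {2,3,4,6,8,10} 1  {3,4,6,8,9,10} 6  {4,6,7,8,9,10} 15  {5,6,7,8,9,10} 20
  7 to go: {0,2,3,4,6,8,10} 1  {1,5,6,7,8,9,10} 35  {2,3,4,6,8,9,10} 7  {3,4,6,7,8,9,10} 21  {4,5,6,7,8,9,10} 35
  8 to go: {0,2,3,4,6,8,9,10} 8  {1,4,5,6,7,8,9,10} 70  {2,3,4,6,7,8,9,10} 28  {3,4,5,6,7,8,9,10} 56
  9 to go: {0,2,3,4,6,7,8,9,10} 36  {1,3,4,5,6,7,8,9,10} 126  {2,3,4,5,6,7,8,9,10} 84
  if 0:d drops first: 210 orders
  if 1:e drops first: 120 orders
heap linearizations: 330

330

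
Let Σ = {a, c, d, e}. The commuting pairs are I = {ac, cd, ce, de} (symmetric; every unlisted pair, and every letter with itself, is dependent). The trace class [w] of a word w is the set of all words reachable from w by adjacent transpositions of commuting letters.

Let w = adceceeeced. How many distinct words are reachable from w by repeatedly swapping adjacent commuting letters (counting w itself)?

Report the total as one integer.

0(a) covers ∅
1(d) covers 0:a
2(c) covers ∅
3(e) covers 0:a
4(c) covers 2:c
5(e) covers 3:e
6(e) covers 5:e
7(e) covers 6:e
8(c) covers 4:c
9(e) covers 7:e
10(d) covers 1:d
floor of heap: 0:a, 2:c
completions by unplaced set U, small U first (add the entries for U minus each lowest piece of U):
  |U|=1: {8}:1  {9}:1  {10}:1
  |U|=2: {1,10}:1  {4,8}:1  {7,9}:1  {8,9}:2  {8,10}:2  {9,10}:2
  |U|=3: {1,8,10}:3  {1,9,10}:3  {2,4,8}:1  {4,8,9}:3  {4,8,10}:3  {6,7,9}:1  {7,8,9}:3  {7,9,10}:3  {8,9,10}:6
  |U|=4: {1,4,8,10}:6  {1,7,9,10}:6  {1,8,9,10}:12  {2,4,8,9}:4  {2,4,8,10}:4  {4,7,8,9}:6  {4,8,9,10}:12  {5,6,7,9}:1  {6,7,8,9}:4  {6,7,9,10}:4  {7,8,9,10}:12
  |U|=5: {1,2,4,8,10}:10  {1,4,8,9,10}:30  {1,6,7,9,10}:10  {1,7,8,9,10}:30  {2,4,7,8,9}:10  {2,4,8,9,10}:20  {3,5,6,7,9}:1  {4,6,7,8,9}:10  {4,7,8,9,10}:30  {5,6,7,8,9}:5  {5,6,7,9,10}:5  {6,7,8,9,10}:20
  |U|=6: {1,2,4,8,9,10}:60  {1,4,7,8,9,10}:90  {1,5,6,7,9,10}:15  {1,6,7,8,9,10}:60  {2,4,6,7,8,9}:20  {2,4,7,8,9,10}:60  {3,5,6,7,8,9}:6  {3,5,6,7,9,10}:6  {4,5,6,7,8,9}:15  {4,6,7,8,9,10}:60  {5,6,7,8,9,10}:30
  |U|=7: {1,2,4,7,8,9,10}:210  {1,3,5,6,7,9,10}:21  {1,4,6,7,8,9,10}:210  {1,5,6,7,8,9,10}:105  {2,4,5,6,7,8,9}:35  {2,4,6,7,8,9,10}:140  {3,4,5,6,7,8,9}:21  {3,5,6,7,8,9,10}:42  {4,5,6,7,8,9,10}:105
  |U|=8: {0,1,3,5,6,7,9,10}:21  {1,2,4,6,7,8,9,10}:560  {1,3,5,6,7,8,9,10}:168  {1,4,5,6,7,8,9,10}:420  {2,3,4,5,6,7,8,9}:56  {2,4,5,6,7,8,9,10}:280  {3,4,5,6,7,8,9,10}:168
  |U|=9: {0,1,3,5,6,7,8,9,10}:189  {1,2,4,5,6,7,8,9,10}:1260  {1,3,4,5,6,7,8,9,10}:756  {2,3,4,5,6,7,8,9,10}:504
  start at 0(a): 2520
  start at 2(c): 945
sum over floor = 3465

3465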